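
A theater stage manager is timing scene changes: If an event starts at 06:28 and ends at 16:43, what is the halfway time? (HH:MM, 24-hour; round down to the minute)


Start time: 06:28 = 388 minutes from midnight
End time: 16:43 = 1003 minutes from midnight
Sum: 388 + 1003 = 1391
Midpoint: 1391 / 2 = 695 minutes
Convert: 695 / 60 = 11 hours, 35 minutes
Result: 11:35

11:35


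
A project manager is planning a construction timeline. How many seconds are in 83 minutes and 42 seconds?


Minutes: 83
Seconds: 42
Convert minutes to seconds: 83 x 60 = 4980
Add remaining seconds: 4980 + 42 = 5022

5022


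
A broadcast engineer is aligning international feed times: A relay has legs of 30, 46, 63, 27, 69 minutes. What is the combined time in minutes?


Durations: 30, 46, 63, 27, 69
Running sum: 30
+ 46 = 76
+ 63 = 139
+ 27 = 166
+ 69 = 235
Total duration: 235 minutes
That is 3 hours and 55 minutes

235


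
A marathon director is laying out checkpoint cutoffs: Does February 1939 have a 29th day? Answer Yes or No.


Year: 1939
Divisible by 4? 1939 / 4 = 484.75 -> No
Not divisible by 4, so NOT a leap year

No


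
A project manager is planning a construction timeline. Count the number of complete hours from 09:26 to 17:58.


Start: 09:26
End: 17:58
Hour difference: 17 - 9 = 8 hours
Minute difference: 58 - 26 = 32 minutes
Total minutes: 512
Complete hours: 512 / 60 = 8 (remainder 32)

8


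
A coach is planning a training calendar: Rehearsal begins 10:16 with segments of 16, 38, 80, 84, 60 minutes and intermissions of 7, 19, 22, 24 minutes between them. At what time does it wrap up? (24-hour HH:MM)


Start: 10:16 = 616 min from midnight
  after task 1 (16 min): 10:32
  after break (7 min): 10:39
  after task 2 (38 min): 11:17
  after break (19 min): 11:36
  after task 3 (80 min): 12:56
  after break (22 min): 13:18
  after task 4 (84 min): 14:42
  after break (24 min): 15:06
  after task 5 (60 min): 16:06
Total elapsed: 350 minutes
End time: 16:06

16:06


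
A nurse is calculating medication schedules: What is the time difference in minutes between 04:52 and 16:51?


Start time: 04:52 = 292 minutes from midnight
End time: 16:51 = 1011 minutes from midnight
Difference: 1011 - 292 = 719 minutes
That is 11 hours and 59 minutes

719


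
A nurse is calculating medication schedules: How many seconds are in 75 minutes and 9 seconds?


Minutes: 75
Extra seconds: 9
Seconds per minute: 60
Minutes to seconds: 75 x 60 = 4500
Total: 4500 + 9 = 4509

4509


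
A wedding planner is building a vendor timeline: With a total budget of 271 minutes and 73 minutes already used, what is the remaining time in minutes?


Total budget: 271 minutes
Time used: 73 minutes
Remaining: 271 - 73 = 198 minutes
Percent used: 26.9%
Percent remaining: 73.1%

198


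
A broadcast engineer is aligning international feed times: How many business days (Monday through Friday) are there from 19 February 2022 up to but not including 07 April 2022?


Start: 2022-02-19 (Saturday)
End (exclusive): 2022-04-07 (Thursday)
Total calendar days: 47
Full weeks: 47 // 7 = 6 -> 30 weekdays
Remaining 5 days starting on Saturday:
  Sat(-), Sun(-), Mon(w), Tue(w), Wed(w) -> 3 weekdays
Total business days: 30 + 3 = 33

33


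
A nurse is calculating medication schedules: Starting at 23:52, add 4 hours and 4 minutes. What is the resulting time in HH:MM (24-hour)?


Start time: 23:52
Adding: 4 hours 4 minutes
Minutes: 52 + 4 = 56
Hours: 23 + 4 + 0 = 27
Hour wraparound: 27 mod 24 = 3
Result: 03:56

03:56


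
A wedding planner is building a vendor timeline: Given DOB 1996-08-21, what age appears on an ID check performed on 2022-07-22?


Birth: 1996-08-21
Reference: 2022-07-22
Year difference: 2022 - 1996 = 26
Has birthday (08-21) occurred by 07-22? No
Birthday not yet reached this year -> subtract 1
Age in full years: 25

25


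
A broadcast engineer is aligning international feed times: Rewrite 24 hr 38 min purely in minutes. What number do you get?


Hours: 24
Extra minutes: 38
Minutes per hour: 60
Hours to minutes: 24 x 60 = 1440
Total: 1440 + 38 = 1478

1478


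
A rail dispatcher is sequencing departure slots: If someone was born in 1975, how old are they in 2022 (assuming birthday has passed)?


Birth year: 1975
Current year: 2022
Age = current year - birth year
Age = 2022 - 1975 = 47

47


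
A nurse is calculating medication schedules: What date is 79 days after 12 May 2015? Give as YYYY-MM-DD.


Start: 2015-05-12
Adding 79 days
Days remaining in May: 19
After May: 60 days still to add
June 2015: 30 days, 30 remaining
July 2015 has 31 days, need 30
Result: 2015-07-30

2015-07-30


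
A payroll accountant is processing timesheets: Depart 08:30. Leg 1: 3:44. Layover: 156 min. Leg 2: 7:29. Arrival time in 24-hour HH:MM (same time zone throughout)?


Depart: 08:30
Leg 1: +224 min -> 12:14
Layover: +156 min -> 14:50
Leg 2: +449 min -> 22:19
Total travel: 829 minutes = 13h 49m
Arrival: 22:19

22:19


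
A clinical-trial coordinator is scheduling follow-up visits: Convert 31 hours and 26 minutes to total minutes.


Hours: 31
Minutes: 26
Convert hours to minutes: 31 x 60 = 1860
Add remaining minutes: 1860 + 26 = 1886

1886


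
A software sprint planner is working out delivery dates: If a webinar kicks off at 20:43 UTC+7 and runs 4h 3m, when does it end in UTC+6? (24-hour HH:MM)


Start: 20:43 in UTC+7
Step 1 - add duration:
  minutes: 43 + 3 = 46
  hours: 20 + 4 + 0 = 24
  end in UTC+7: 00:46
Step 2 - convert UTC+7 -> UTC+6:
  offset difference: 6 - (7) = -1 hours
  0 + (-1) = -1 -> mod 24 = 23
Result: 23:46 in UTC+6

23:46


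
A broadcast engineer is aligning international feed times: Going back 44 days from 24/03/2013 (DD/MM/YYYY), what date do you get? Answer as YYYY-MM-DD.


Start: 2013-03-24
Subtracting 44 days
Days already passed in March: 24
After going back through March: 20 more days to subtract
February 2013 has 28 days, need 20
Result: 2013-02-08

2013-02-08


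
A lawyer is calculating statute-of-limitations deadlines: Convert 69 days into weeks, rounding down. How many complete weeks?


Total days: 69
Days per week: 7
Division: 69 / 7 = 9 remainder 6
Complete weeks: 9
Remaining days: 6

9


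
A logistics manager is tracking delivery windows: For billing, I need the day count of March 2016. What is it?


Month: March
Year: 2016
March is a 31-day month
Total: 31 days

31


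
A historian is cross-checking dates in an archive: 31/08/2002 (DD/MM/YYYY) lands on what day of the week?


Date: 2002-08-31
January 1, 2002 is a Tuesday
Day of year: 243
Offset from Jan 1: 242 days
242 mod 7 = 4
Result: Saturday

Saturday


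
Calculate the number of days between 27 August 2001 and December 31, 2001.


Start: August 27, 2001
End: December 31, 2001
Days left in August: 4
September: 30
October: 31
November: 30
December: 31
Sum of remaining months: 122
Total: 4 + 122 = 126

126


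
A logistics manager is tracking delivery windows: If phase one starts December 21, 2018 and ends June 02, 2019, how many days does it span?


Start date: 2018-12-21
End date: 2019-06-02
Dec 2018: +11 days
Jan 2019: +31 days
Feb 2019: +28 days
... (4 more months)
Total: 163 days

163


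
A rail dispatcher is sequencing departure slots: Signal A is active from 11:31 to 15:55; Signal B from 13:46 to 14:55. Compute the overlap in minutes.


Interval A: [691, 955] minutes from midnight
Interval B: [826, 895] minutes from midnight
Overlap start = max(691, 826) = 826
Overlap end = min(955, 895) = 895
Overlap = 895 - 826 = 69 minutes

69


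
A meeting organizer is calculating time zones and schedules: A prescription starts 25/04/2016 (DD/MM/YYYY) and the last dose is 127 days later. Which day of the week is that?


Start: 2016-04-25 (Monday)
Step 1 - find target date: add 127 days
  2016-04-25 + 127 days = 2016-08-30
Step 2 - day of week:
  127 mod 7 = 1
  Monday + 1 days -> Tuesday
Result: Tuesday (2016-08-30)

Tuesday


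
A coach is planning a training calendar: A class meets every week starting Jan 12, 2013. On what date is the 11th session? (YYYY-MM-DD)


First occurrence: 2013-01-12 (occurrence 1)
Each occurrence is 7 days after the previous.
Occurrence 11 is 10 weeks after the first.
10 weeks = 70 days
2013-01-12 + 70 days = 2013-03-23

2013-03-23


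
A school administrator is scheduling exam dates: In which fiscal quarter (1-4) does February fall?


Month: February (month 2)
Q1: January-March (months 1-3)
Q2: April-June (months 4-6)
Q3: July-September (months 7-9)
Q4: October-December (months 10-12)
Month 2 falls in Q1

1


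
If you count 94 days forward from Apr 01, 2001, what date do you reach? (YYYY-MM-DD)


Start: 2001-04-01
Adding 94 days
Days remaining in April: 29
After April: 65 days still to add
May 2001: 31 days, 34 remaining
June 2001: 30 days, 4 remaining
July 2001 has 31 days, need 4
Result: 2001-07-04

2001-07-04


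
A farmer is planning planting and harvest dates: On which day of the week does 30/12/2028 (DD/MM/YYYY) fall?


Date: 2028-12-30
January 1, 2028 is a Saturday
Day of year: 365
Offset from Jan 1: 364 days
364 mod 7 = 0
Result: Saturday

Saturday


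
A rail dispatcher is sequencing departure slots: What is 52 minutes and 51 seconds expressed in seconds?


Minutes: 52
Extra seconds: 51
Seconds per minute: 60
Minutes to seconds: 52 x 60 = 3120
Total: 3120 + 51 = 3171

3171


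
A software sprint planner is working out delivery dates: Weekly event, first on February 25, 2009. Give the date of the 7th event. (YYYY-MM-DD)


First occurrence: 2009-02-25 (occurrence 1)
Each occurrence is 7 days after the previous.
Occurrence 7 is 6 weeks after the first.
6 weeks = 42 days
2009-02-25 + 42 days = 2009-04-08

2009-04-08


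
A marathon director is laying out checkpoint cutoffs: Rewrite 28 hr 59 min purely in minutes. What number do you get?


Hours: 28
Extra minutes: 59
Minutes per hour: 60
Hours to minutes: 28 x 60 = 1680
Total: 1680 + 59 = 1739

1739


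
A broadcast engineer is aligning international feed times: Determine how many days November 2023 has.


Month: November
Year: 2023
November is a 30-day month
Total: 30 days

30


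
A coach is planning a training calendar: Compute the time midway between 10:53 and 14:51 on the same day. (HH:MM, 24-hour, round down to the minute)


Start time: 10:53 = 653 minutes from midnight
End time: 14:51 = 891 minutes from midnight
Sum: 653 + 891 = 1544
Midpoint: 1544 / 2 = 772 minutes
Convert: 772 / 60 = 12 hours, 52 minutes
Result: 12:52

12:52


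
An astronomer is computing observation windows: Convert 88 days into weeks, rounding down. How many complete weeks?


Total days: 88
Days per week: 7
Division: 88 / 7 = 12 remainder 4
Complete weeks: 12
Remaining days: 4

12


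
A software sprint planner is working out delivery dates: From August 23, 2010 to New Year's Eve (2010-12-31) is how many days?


Start: August 23, 2010
End: December 31, 2010
Days left in August: 8
September: 30
October: 31
November: 30
December: 31
Sum of remaining months: 122
Total: 8 + 122 = 130

130


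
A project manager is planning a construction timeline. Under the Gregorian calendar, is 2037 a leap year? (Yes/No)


Year: 2037
Divisible by 4? 2037 / 4 = 509.25 -> No
Not divisible by 4, so NOT a leap year

No


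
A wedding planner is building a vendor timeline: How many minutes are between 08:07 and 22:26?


Start time: 08:07 = 487 minutes from midnight
End time: 22:26 = 1346 minutes from midnight
Difference: 1346 - 487 = 859 minutes
That is 14 hours and 19 minutes

859


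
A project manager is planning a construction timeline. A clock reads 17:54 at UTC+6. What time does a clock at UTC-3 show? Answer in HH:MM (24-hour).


Local time: 17:54 at UTC+6 (offset 6h)
Target zone: UTC-3 (offset -3h)
Difference: -3 - (6) = -9 hours
Calculation: 17 + (-9) = 8
Result: 08:54

08:54


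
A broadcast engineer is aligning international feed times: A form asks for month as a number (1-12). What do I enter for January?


Calendar month order:
1. January <--
2. February
January is month number 1

1


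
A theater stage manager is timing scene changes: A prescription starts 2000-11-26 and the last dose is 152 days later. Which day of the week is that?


Start: 2000-11-26 (Sunday)
Step 1 - find target date: add 152 days
  2000-11-26 + 152 days = 2001-04-27
Step 2 - day of week:
  152 mod 7 = 5
  Sunday + 5 days -> Friday
Result: Friday (2001-04-27)

Friday


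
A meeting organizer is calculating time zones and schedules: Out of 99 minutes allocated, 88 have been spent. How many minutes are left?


Total budget: 99 minutes
Time used: 88 minutes
Remaining: 99 - 88 = 11 minutes
Percent used: 88.9%
Percent remaining: 11.1%

11


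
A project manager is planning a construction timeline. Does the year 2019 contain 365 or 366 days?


Year: 2019
Check leap year rules:
Divisible by 4? No
2019 is not a leap year
Days: 365

365


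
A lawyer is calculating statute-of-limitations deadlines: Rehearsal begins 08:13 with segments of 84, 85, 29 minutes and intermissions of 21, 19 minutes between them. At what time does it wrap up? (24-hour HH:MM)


Start: 08:13 = 493 min from midnight
  after task 1 (84 min): 09:37
  after break (21 min): 09:58
  after task 2 (85 min): 11:23
  after break (19 min): 11:42
  after task 3 (29 min): 12:11
Total elapsed: 238 minutes
End time: 12:11

12:11


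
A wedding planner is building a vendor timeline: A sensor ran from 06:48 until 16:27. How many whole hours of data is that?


Start: 06:48
End: 16:27
Hour difference: 16 - 6 = 10 hours
Minute difference: 27 - 48 = -21 minutes
Total minutes: 579
Complete hours: 579 / 60 = 9 (remainder 39)

9


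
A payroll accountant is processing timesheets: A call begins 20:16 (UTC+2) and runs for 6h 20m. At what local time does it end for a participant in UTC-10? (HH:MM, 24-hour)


Start: 20:16 in UTC+2
Step 1 - add duration:
  minutes: 16 + 20 = 36
  hours: 20 + 6 + 0 = 26
  end in UTC+2: 02:36
Step 2 - convert UTC+2 -> UTC-10:
  offset difference: -10 - (2) = -12 hours
  2 + (-12) = -10 -> mod 24 = 14
Result: 14:36 in UTC-10

14:36


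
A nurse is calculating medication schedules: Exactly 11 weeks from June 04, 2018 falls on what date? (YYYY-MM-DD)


Start: 2018-06-04
Weeks to add: 11
Convert to days: 11 x 7 = 77 days
Add 77 days to 2018-06-04
Result: 2018-08-20

2018-08-20


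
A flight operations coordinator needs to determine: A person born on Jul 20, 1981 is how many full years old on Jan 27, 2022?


Birth: 1981-07-20
Reference: 2022-01-27
Year difference: 2022 - 1981 = 41
Has birthday (07-20) occurred by 01-27? No
Birthday not yet reached this year -> subtract 1
Age in full years: 40

40


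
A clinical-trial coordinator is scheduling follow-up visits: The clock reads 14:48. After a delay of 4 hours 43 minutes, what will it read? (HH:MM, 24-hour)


Start time: 14:48
Adding: 4 hours 43 minutes
Minutes: 48 + 43 = 91
Minute overflow: 91 >= 60, so carry 1 hour, minutes = 31
Hours: 14 + 4 + 1 = 19
Result: 19:31

19:31


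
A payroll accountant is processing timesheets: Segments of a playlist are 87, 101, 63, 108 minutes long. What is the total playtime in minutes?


Durations: 87, 101, 63, 108
Running sum: 87
+ 101 = 188
+ 63 = 251
+ 108 = 359
Total duration: 359 minutes
That is 5 hours and 59 minutes

359


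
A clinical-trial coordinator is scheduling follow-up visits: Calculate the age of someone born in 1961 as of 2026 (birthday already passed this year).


Birth year: 1961
Current year: 2026
Age = current year - birth year
Age = 2026 - 1961 = 65

65


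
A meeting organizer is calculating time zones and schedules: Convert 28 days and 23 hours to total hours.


Days: 28
Extra hours: 23
Hours per day: 24
Days to hours: 28 x 24 = 672
Total: 672 + 23 = 695

695


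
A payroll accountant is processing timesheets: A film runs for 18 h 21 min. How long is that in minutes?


Hours: 18
Minutes: 21
Convert hours to minutes: 18 x 60 = 1080
Add remaining minutes: 1080 + 21 = 1101

1101


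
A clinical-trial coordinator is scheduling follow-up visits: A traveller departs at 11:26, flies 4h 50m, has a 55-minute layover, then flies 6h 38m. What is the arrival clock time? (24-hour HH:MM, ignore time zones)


Depart: 11:26
Leg 1: +290 min -> 16:16
Layover: +55 min -> 17:11
Leg 2: +398 min -> 23:49
Total travel: 743 minutes = 12h 23m
Arrival: 23:49

23:49


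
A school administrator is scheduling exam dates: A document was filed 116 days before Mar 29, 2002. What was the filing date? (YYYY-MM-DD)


Start: 2002-03-29
Subtracting 116 days
Days already passed in March: 29
After going back through March: 87 more days to subtract
February 2002: 28 days, 59 remaining
January 2002: 31 days, 28 remaining
December 2001 has 31 days, need 28
Result: 2001-12-03

2001-12-03


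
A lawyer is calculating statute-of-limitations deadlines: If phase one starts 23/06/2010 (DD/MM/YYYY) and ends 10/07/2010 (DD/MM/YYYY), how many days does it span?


Start date: 2010-06-23
End date: 2010-07-10
Jun 2010: +8 days
Jul 2010: +9 days
Total: 17 days

17


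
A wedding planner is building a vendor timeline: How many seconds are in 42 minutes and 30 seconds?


Minutes: 42
Seconds: 30
Convert minutes to seconds: 42 x 60 = 2520
Add remaining seconds: 2520 + 30 = 2550

2550


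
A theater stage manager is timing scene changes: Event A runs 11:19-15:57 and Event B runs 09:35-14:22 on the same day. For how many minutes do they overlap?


Interval A: [679, 957] minutes from midnight
Interval B: [575, 862] minutes from midnight
Overlap start = max(679, 575) = 679
Overlap end = min(957, 862) = 862
Overlap = 862 - 679 = 183 minutes

183


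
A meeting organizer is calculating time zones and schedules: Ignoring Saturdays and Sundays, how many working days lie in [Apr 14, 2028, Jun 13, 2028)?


Start: 2028-04-14 (Friday)
End (exclusive): 2028-06-13 (Tuesday)
Total calendar days: 60
Full weeks: 60 // 7 = 8 -> 40 weekdays
Remaining 4 days starting on Friday:
  Fri(w), Sat(-), Sun(-), Mon(w) -> 2 weekdays
Total business days: 40 + 2 = 42

42


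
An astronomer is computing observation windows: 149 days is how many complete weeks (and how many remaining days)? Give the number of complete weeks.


Total days: 149
Days per week: 7
Division: 149 / 7 = 21 remainder 2
Complete weeks: 21
Remaining days: 2

21


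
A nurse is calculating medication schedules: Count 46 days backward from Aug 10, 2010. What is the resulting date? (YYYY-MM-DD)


Start: 2010-08-10
Subtracting 46 days
Days already passed in August: 10
After going back through August: 36 more days to subtract
July 2010: 31 days, 5 remaining
June 2010 has 30 days, need 5
Result: 2010-06-25

2010-06-25


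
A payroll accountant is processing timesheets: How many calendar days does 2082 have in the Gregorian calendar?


Year: 2082
Check leap year rules:
Divisible by 4? No
2082 is not a leap year
Days: 365

365


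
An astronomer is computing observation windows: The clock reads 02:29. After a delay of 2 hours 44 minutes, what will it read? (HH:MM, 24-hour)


Start time: 02:29
Adding: 2 hours 44 minutes
Minutes: 29 + 44 = 73
Minute overflow: 73 >= 60, so carry 1 hour, minutes = 13
Hours: 2 + 2 + 1 = 5
Result: 05:13

05:13


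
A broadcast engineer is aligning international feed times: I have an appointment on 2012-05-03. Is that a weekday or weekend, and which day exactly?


Date: 2012-05-03
January 1, 2012 is a Sunday
Day of year: 124
Offset from Jan 1: 123 days
123 mod 7 = 4
Result: Thursday

Thursday


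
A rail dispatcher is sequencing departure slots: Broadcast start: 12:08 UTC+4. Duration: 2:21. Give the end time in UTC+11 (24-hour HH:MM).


Start: 12:08 in UTC+4
Step 1 - add duration:
  minutes: 8 + 21 = 29
  hours: 12 + 2 + 0 = 14
  end in UTC+4: 14:29
Step 2 - convert UTC+4 -> UTC+11:
  offset difference: 11 - (4) = 7 hours
  14 + (7) = 21 -> mod 24 = 21
Result: 21:29 in UTC+11

21:29


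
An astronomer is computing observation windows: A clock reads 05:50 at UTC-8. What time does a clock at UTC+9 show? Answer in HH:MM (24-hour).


Local time: 05:50 at UTC-8 (offset -8h)
Target zone: UTC+9 (offset 9h)
Difference: 9 - (-8) = 17 hours
Calculation: 5 + (17) = 22
Result: 22:50

22:50


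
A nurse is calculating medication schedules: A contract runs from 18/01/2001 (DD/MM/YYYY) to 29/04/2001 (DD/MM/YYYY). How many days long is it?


Start date: 2001-01-18
End date: 2001-04-29
Jan 2001: +14 days
Feb 2001: +28 days
Mar 2001: +31 days
Apr 2001: +28 days
Total: 101 days

101


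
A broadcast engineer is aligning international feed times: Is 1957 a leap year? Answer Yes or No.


Year: 1957
Divisible by 4? 1957 / 4 = 489.25 -> No
Not divisible by 4, so NOT a leap year

No


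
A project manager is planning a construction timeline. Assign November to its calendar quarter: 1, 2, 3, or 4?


Month: November (month 11)
Q1: January-March (months 1-3)
Q2: April-June (months 4-6)
Q3: July-September (months 7-9)
Q4: October-December (months 10-12)
Month 11 falls in Q4

4


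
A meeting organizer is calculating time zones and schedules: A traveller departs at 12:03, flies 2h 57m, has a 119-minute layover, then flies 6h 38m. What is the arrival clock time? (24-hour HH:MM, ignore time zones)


Depart: 12:03
Leg 1: +177 min -> 15:00
Layover: +119 min -> 16:59
Leg 2: +398 min -> 23:37
Total travel: 694 minutes = 11h 34m
Arrival: 23:37

23:37


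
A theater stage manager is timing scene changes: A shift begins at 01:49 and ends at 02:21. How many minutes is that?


Start time: 01:49 = 109 minutes from midnight
End time: 02:21 = 141 minutes from midnight
Difference: 141 - 109 = 32 minutes
That is 0 hours and 32 minutes

32


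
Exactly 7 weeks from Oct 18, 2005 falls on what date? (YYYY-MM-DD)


Start: 2005-10-18
Weeks to add: 7
Convert to days: 7 x 7 = 49 days
Add 49 days to 2005-10-18
Result: 2005-12-06

2005-12-06


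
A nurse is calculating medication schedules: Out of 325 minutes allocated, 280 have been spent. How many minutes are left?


Total budget: 325 minutes
Time used: 280 minutes
Remaining: 325 - 280 = 45 minutes
Percent used: 86.2%
Percent remaining: 13.8%

45


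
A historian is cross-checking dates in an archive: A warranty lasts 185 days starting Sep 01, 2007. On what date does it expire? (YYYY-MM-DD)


Start: 2007-09-01
Adding 185 days
Days remaining in September: 29
After September: 156 days still to add
October 2007: 31 days, 125 remaining
November 2007: 30 days, 95 remaining
December 2007: 31 days, 64 remaining
January 2008: 31 days, 33 remaining
Result: 2008-03-04

2008-03-04


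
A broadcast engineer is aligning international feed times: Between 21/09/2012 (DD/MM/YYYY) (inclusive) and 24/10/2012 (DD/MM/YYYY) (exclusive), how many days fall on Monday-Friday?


Start: 2012-09-21 (Friday)
End (exclusive): 2012-10-24 (Wednesday)
Total calendar days: 33
Full weeks: 33 // 7 = 4 -> 20 weekdays
Remaining 5 days starting on Friday:
  Fri(w), Sat(-), Sun(-), Mon(w), Tue(w) -> 3 weekdays
Total business days: 20 + 3 = 23

23


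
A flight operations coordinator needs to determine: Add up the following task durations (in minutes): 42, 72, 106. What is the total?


Durations: 42, 72, 106
Running sum: 42
+ 72 = 114
+ 106 = 220
Total duration: 220 minutes
That is 3 hours and 40 minutes

220


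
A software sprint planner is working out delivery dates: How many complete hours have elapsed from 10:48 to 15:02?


Start: 10:48
End: 15:02
Hour difference: 15 - 10 = 5 hours
Minute difference: 2 - 48 = -46 minutes
Total minutes: 254
Complete hours: 254 / 60 = 4 (remainder 14)

4


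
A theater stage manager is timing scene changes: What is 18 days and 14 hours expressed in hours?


Days: 18
Extra hours: 14
Hours per day: 24
Days to hours: 18 x 24 = 432
Total: 432 + 14 = 446

446


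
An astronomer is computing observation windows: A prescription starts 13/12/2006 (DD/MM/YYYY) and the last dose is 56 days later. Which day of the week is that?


Start: 2006-12-13 (Wednesday)
Step 1 - find target date: add 56 days
  2006-12-13 + 56 days = 2007-02-07
Step 2 - day of week:
  56 mod 7 = 0
  Wednesday + 0 days -> Wednesday
Result: Wednesday (2007-02-07)

Wednesday


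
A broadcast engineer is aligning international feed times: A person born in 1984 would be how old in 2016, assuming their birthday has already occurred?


Birth year: 1984
Current year: 2016
Age = current year - birth year
Age = 2016 - 1984 = 32

32


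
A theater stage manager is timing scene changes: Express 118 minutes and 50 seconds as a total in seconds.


Minutes: 118
Seconds: 50
Convert minutes to seconds: 118 x 60 = 7080
Add remaining seconds: 7080 + 50 = 7130

7130


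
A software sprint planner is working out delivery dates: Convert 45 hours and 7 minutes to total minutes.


Hours: 45
Extra minutes: 7
Minutes per hour: 60
Hours to minutes: 45 x 60 = 2700
Total: 2700 + 7 = 2707

2707


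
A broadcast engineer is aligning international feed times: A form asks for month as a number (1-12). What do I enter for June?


Calendar month order:
5. May
6. June <--
7. July
June is month number 6

6


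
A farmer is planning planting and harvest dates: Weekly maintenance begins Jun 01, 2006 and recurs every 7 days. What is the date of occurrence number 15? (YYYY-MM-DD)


First occurrence: 2006-06-01 (occurrence 1)
Each occurrence is 7 days after the previous.
Occurrence 15 is 14 weeks after the first.
14 weeks = 98 days
2006-06-01 + 98 days = 2006-09-07

2006-09-07


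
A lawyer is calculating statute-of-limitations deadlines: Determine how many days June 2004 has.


Month: June
Year: 2004
June is a 30-day month
Total: 30 days

30


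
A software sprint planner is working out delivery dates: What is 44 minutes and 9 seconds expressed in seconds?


Minutes: 44
Extra seconds: 9
Seconds per minute: 60
Minutes to seconds: 44 x 60 = 2640
Total: 2640 + 9 = 2649

2649


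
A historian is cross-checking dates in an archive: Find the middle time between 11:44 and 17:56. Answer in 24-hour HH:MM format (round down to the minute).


Start time: 11:44 = 704 minutes from midnight
End time: 17:56 = 1076 minutes from midnight
Sum: 704 + 1076 = 1780
Midpoint: 1780 / 2 = 890 minutes
Convert: 890 / 60 = 14 hours, 50 minutes
Result: 14:50

14:50


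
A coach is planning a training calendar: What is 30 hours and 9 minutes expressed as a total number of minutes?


Hours: 30
Minutes: 9
Convert hours to minutes: 30 x 60 = 1800
Add remaining minutes: 1800 + 9 = 1809

1809


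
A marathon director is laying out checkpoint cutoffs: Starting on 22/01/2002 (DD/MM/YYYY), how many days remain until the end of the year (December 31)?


Start: January 22, 2002
End: December 31, 2002
Days left in January: 9
February: 28
March: 31
April: 30
May: 31
... plus remaining months
Sum of remaining months: 334
Total: 9 + 334 = 343

343


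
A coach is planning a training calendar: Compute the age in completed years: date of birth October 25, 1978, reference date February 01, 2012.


Birth: 1978-10-25
Reference: 2012-02-01
Year difference: 2012 - 1978 = 34
Has birthday (10-25) occurred by 02-01? No
Birthday not yet reached this year -> subtract 1
Age in full years: 33

33


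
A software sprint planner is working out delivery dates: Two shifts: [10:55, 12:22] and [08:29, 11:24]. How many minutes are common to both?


Interval A: [655, 742] minutes from midnight
Interval B: [509, 684] minutes from midnight
Overlap start = max(655, 509) = 655
Overlap end = min(742, 684) = 684
Overlap = 684 - 655 = 29 minutes

29


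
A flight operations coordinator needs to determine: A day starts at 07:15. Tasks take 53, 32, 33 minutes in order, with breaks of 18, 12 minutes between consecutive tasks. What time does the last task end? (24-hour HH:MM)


Start: 07:15 = 435 min from midnight
  after task 1 (53 min): 08:08
  after break (18 min): 08:26
  after task 2 (32 min): 08:58
  after break (12 min): 09:10
  after task 3 (33 min): 09:43
Total elapsed: 148 minutes
End time: 09:43

09:43


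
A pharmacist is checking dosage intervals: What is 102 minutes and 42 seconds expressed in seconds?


Minutes: 102
Extra seconds: 42
Seconds per minute: 60
Minutes to seconds: 102 x 60 = 6120
Total: 6120 + 42 = 6162

6162


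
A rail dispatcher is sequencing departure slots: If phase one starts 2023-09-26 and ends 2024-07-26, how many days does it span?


Start date: 2023-09-26
End date: 2024-07-26
Sep 2023: +5 days
Oct 2023: +31 days
Nov 2023: +30 days
... (8 more months)
Total: 304 days

304


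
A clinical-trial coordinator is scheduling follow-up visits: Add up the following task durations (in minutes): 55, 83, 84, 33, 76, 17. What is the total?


Durations: 55, 83, 84, 33, 76, 17
Running sum: 55
+ 83 = 138
+ 84 = 222
+ 33 = 255
+ 76 = 331
+ 17 = 348
Total duration: 348 minutes
That is 5 hours and 48 minutes

348


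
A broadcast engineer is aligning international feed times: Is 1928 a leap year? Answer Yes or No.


Year: 1928
Divisible by 4? 1928 / 4 = 482.0 -> Yes
Divisible by 100? 1928 / 100 = 19.28 -> No
Divisible by 4 but not 100, so it IS a leap year

Yes


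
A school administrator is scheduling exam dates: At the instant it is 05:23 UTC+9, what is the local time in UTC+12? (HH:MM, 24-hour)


Local time: 05:23 at UTC+9 (offset 9h)
Target zone: UTC+12 (offset 12h)
Difference: 12 - (9) = 3 hours
Calculation: 5 + (3) = 8
Result: 08:23

08:23


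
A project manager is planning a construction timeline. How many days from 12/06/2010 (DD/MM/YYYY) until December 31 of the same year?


Start: June 12, 2010
End: December 31, 2010
Days left in June: 18
July: 31
August: 31
September: 30
October: 31
... plus remaining months
Sum of remaining months: 184
Total: 18 + 184 = 202

202


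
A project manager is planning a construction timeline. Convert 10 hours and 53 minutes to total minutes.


Hours: 10
Extra minutes: 53
Minutes per hour: 60
Hours to minutes: 10 x 60 = 600
Total: 600 + 53 = 653

653


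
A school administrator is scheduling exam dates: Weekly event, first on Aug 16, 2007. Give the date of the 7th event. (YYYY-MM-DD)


First occurrence: 2007-08-16 (occurrence 1)
Each occurrence is 7 days after the previous.
Occurrence 7 is 6 weeks after the first.
6 weeks = 42 days
2007-08-16 + 42 days = 2007-09-27

2007-09-27


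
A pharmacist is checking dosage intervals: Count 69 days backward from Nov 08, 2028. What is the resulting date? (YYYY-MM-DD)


Start: 2028-11-08
Subtracting 69 days
Days already passed in November: 8
After going back through November: 61 more days to subtract
October 2028: 31 days, 30 remaining
September 2028 has 30 days, need 30
Result: 2028-08-31

2028-08-31


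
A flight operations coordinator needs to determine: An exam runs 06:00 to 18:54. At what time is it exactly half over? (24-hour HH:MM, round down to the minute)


Start time: 06:00 = 360 minutes from midnight
End time: 18:54 = 1134 minutes from midnight
Sum: 360 + 1134 = 1494
Midpoint: 1494 / 2 = 747 minutes
Convert: 747 / 60 = 12 hours, 27 minutes
Result: 12:27

12:27


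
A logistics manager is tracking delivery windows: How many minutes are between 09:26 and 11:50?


Start time: 09:26 = 566 minutes from midnight
End time: 11:50 = 710 minutes from midnight
Difference: 710 - 566 = 144 minutes
That is 2 hours and 24 minutes

144


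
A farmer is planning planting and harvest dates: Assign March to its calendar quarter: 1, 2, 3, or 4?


Month: March (month 3)
Q1: January-March (months 1-3)
Q2: April-June (months 4-6)
Q3: July-September (months 7-9)
Q4: October-December (months 10-12)
Month 3 falls in Q1

1


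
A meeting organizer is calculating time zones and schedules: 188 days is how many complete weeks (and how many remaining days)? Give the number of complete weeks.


Total days: 188
Days per week: 7
Division: 188 / 7 = 26 remainder 6
Complete weeks: 26
Remaining days: 6

26


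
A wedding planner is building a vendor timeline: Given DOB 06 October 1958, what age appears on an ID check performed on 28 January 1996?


Birth: 1958-10-06
Reference: 1996-01-28
Year difference: 1996 - 1958 = 38
Has birthday (10-06) occurred by 01-28? No
Birthday not yet reached this year -> subtract 1
Age in full years: 37

37


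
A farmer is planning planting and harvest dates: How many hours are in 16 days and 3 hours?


Days: 16
Extra hours: 3
Hours per day: 24
Days to hours: 16 x 24 = 384
Total: 384 + 3 = 387

387


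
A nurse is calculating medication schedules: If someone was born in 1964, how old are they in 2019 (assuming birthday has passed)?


Birth year: 1964
Current year: 2019
Age = current year - birth year
Age = 2019 - 1964 = 55

55


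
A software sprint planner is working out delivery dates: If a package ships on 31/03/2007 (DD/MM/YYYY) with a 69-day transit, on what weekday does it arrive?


Start: 2007-03-31 (Saturday)
Step 1 - find target date: add 69 days
  2007-03-31 + 69 days = 2007-06-08
Step 2 - day of week:
  69 mod 7 = 6
  Saturday + 6 days -> Friday
Result: Friday (2007-06-08)

Friday


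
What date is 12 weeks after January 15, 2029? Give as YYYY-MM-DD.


Start: 2029-01-15
Weeks to add: 12
Convert to days: 12 x 7 = 84 days
Add 84 days to 2029-01-15
Result: 2029-04-09

2029-04-09


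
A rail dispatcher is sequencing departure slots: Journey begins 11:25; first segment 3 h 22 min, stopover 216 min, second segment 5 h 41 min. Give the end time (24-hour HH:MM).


Depart: 11:25
Leg 1: +202 min -> 14:47
Layover: +216 min -> 18:23
Leg 2: +341 min -> 00:04
Total travel: 759 minutes = 12h 39m
Arrival: 00:04

00:04


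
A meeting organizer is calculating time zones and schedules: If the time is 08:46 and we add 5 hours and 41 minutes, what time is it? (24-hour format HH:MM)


Start time: 08:46
Adding: 5 hours 41 minutes
Minutes: 46 + 41 = 87
Minute overflow: 87 >= 60, so carry 1 hour, minutes = 27
Hours: 8 + 5 + 1 = 14
Result: 14:27

14:27


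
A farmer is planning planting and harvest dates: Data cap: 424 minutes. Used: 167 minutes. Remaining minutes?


Total budget: 424 minutes
Time used: 167 minutes
Remaining: 424 - 167 = 257 minutes
Percent used: 39.4%
Percent remaining: 60.6%

257


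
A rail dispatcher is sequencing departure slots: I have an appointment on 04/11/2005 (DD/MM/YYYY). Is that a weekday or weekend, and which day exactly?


Date: 2005-11-04
January 1, 2005 is a Saturday
Day of year: 308
Offset from Jan 1: 307 days
307 mod 7 = 6
Result: Friday

Friday


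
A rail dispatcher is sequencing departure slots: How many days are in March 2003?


Month: March
Year: 2003
March is a 31-day month
Total: 31 days

31


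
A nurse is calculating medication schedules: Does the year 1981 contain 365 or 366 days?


Year: 1981
Check leap year rules:
Divisible by 4? No
1981 is not a leap year
Days: 365

365


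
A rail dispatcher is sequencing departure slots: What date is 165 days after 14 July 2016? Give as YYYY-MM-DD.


Start: 2016-07-14
Adding 165 days
Days remaining in July: 17
After July: 148 days still to add
August 2016: 31 days, 117 remaining
September 2016: 30 days, 87 remaining
October 2016: 31 days, 56 remaining
November 2016: 30 days, 26 remaining
Result: 2016-12-26

2016-12-26


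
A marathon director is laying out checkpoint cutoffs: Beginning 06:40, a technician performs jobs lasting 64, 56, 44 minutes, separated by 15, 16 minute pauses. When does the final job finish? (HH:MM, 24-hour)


Start: 06:40 = 400 min from midnight
  after task 1 (64 min): 07:44
  after break (15 min): 07:59
  after task 2 (56 min): 08:55
  after break (16 min): 09:11
  after task 3 (44 min): 09:55
Total elapsed: 195 minutes
End time: 09:55

09:55


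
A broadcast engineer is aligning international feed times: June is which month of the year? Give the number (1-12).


Calendar month order:
5. May
6. June <--
7. July
June is month number 6

6


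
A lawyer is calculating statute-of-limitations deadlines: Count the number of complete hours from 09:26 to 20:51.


Start: 09:26
End: 20:51
Hour difference: 20 - 9 = 11 hours
Minute difference: 51 - 26 = 25 minutes
Total minutes: 685
Complete hours: 685 / 60 = 11 (remainder 25)

11


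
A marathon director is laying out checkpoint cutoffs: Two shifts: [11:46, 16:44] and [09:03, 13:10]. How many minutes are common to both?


Interval A: [706, 1004] minutes from midnight
Interval B: [543, 790] minutes from midnight
Overlap start = max(706, 543) = 706
Overlap end = min(1004, 790) = 790
Overlap = 790 - 706 = 84 minutes

84


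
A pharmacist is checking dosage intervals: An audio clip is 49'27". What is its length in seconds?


Minutes: 49
Seconds: 27
Convert minutes to seconds: 49 x 60 = 2940
Add remaining seconds: 2940 + 27 = 2967

2967


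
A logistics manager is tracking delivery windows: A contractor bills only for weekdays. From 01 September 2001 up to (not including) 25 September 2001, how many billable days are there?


Start: 2001-09-01 (Saturday)
End (exclusive): 2001-09-25 (Tuesday)
Total calendar days: 24
Full weeks: 24 // 7 = 3 -> 15 weekdays
Remaining 3 days starting on Saturday:
  Sat(-), Sun(-), Mon(w) -> 1 weekdays
Total business days: 15 + 1 = 16

16


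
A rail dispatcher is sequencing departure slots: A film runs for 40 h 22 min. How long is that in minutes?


Hours: 40
Minutes: 22
Convert hours to minutes: 40 x 60 = 2400
Add remaining minutes: 2400 + 22 = 2422

2422


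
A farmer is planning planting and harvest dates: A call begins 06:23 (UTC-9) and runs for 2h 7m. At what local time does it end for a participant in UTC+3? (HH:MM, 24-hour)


Start: 06:23 in UTC-9
Step 1 - add duration:
  minutes: 23 + 7 = 30
  hours: 6 + 2 + 0 = 8
  end in UTC-9: 08:30
Step 2 - convert UTC-9 -> UTC+3:
  offset difference: 3 - (-9) = 12 hours
  8 + (12) = 20 -> mod 24 = 20
Result: 20:30 in UTC+3

20:30


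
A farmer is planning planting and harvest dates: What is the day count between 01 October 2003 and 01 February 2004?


Start date: 2003-10-01
End date: 2004-02-01
Oct 2003: +31 days
Nov 2003: +30 days
Dec 2003: +31 days
Jan 2004: +31 days
Total: 123 days

123


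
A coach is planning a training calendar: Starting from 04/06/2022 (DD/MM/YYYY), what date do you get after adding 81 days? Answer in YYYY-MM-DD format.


Start: 2022-06-04
Adding 81 days
Days remaining in June: 26
After June: 55 days still to add
July 2022: 31 days, 24 remaining
August 2022 has 31 days, need 24
Result: 2022-08-24

2022-08-24


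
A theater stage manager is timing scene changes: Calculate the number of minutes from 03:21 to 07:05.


Start time: 03:21 = 201 minutes from midnight
End time: 07:05 = 425 minutes from midnight
Difference: 425 - 201 = 224 minutes
That is 3 hours and 44 minutes

224


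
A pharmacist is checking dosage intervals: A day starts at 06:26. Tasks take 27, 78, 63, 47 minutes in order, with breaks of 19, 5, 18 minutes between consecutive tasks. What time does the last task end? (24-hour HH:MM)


Start: 06:26 = 386 min from midnight
  after task 1 (27 min): 06:53
  after break (19 min): 07:12
  after task 2 (78 min): 08:30
  after break (5 min): 08:35
  after task 3 (63 min): 09:38
  after break (18 min): 09:56
  after task 4 (47 min): 10:43
Total elapsed: 257 minutes
End time: 10:43

10:43


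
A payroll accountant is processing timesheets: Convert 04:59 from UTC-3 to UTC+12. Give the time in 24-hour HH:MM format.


Local time: 04:59 at UTC-3 (offset -3h)
Target zone: UTC+12 (offset 12h)
Difference: 12 - (-3) = 15 hours
Calculation: 4 + (15) = 19
Result: 19:59

19:59


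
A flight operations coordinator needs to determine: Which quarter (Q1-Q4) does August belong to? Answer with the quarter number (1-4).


Month: August (month 8)
Q1: January-March (months 1-3)
Q2: April-June (months 4-6)
Q3: July-September (months 7-9)
Q4: October-December (months 10-12)
Month 8 falls in Q3

3
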